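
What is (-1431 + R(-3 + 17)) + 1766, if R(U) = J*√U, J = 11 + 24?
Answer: 335 + 35*√14 ≈ 465.96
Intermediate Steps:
J = 35
R(U) = 35*√U
(-1431 + R(-3 + 17)) + 1766 = (-1431 + 35*√(-3 + 17)) + 1766 = (-1431 + 35*√14) + 1766 = 335 + 35*√14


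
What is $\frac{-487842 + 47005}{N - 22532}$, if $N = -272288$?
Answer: $\frac{440837}{294820} \approx 1.4953$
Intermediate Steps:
$\frac{-487842 + 47005}{N - 22532} = \frac{-487842 + 47005}{-272288 - 22532} = - \frac{440837}{-294820} = \left(-440837\right) \left(- \frac{1}{294820}\right) = \frac{440837}{294820}$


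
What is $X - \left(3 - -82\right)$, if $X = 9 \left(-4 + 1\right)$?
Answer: $-112$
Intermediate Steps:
$X = -27$ ($X = 9 \left(-3\right) = -27$)
$X - \left(3 - -82\right) = -27 - \left(3 - -82\right) = -27 - \left(3 + 82\right) = -27 - 85 = -112$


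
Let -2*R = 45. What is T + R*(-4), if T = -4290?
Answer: -4200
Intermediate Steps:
R = -45/2 (R = -1/2*45 = -45/2 ≈ -22.500)
T + R*(-4) = -4290 - 45/2*(-4) = -4290 + 90 = -4200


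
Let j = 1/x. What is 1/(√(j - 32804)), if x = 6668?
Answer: -2*I*√40514966373/72912357 ≈ -0.0055212*I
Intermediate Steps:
j = 1/6668 ≈ 0.00014997
1/(√(j - 32804)) = 1/(√(1/6668 - 32804)) = 1/(√(-218737071/6668)) = 1/(3*I*√40514966373/3334) = -2*I*√40514966373/72912357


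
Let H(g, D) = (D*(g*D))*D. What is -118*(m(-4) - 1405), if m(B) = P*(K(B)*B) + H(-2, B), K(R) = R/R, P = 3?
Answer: 152102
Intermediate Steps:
K(R) = 1
H(g, D) = g*D³ (H(g, D) = (D*(D*g))*D = (g*D²)*D = g*D³)
m(B) = -2*B³ + 3*B (m(B) = 3*(1*B) - 2*B³ = 3*B - 2*B³ = -2*B³ + 3*B)
-118*(m(-4) - 1405) = -118*(-4*(3 - 2*(-4)²) - 1405) = -118*(-4*(3 - 2*16) - 1405) = -118*(-4*(3 - 32) - 1405) = -118*(-4*(-29) - 1405) = -118*(116 - 1405) = -118*(-1289) = 152102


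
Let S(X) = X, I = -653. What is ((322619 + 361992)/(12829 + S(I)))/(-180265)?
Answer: -684611/2194906640 ≈ -0.00031191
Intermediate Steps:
((322619 + 361992)/(12829 + S(I)))/(-180265) = ((322619 + 361992)/(12829 - 653))/(-180265) = (684611/12176)*(-1/180265) = -684611/2194906640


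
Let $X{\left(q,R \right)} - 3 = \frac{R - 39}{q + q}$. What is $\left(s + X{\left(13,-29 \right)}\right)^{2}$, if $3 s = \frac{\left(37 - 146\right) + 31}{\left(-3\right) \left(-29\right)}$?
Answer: $\frac{9409}{1279161} \approx 0.0073556$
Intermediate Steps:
$X{\left(q,R \right)} = 3 + \frac{-39 + R}{2 q}$ ($X{\left(q,R \right)} = 3 + \frac{R - 39}{q + q} = 3 + \frac{-39 + R}{2 q}$)
$s = - \frac{26}{87}$ ($s = \frac{\left(\left(37 - 146\right) + 31\right) \frac{1}{\left(-3\right) \left(-29\right)}}{3} = \frac{\left(-109 + 31\right) \frac{1}{87}}{3} = \frac{\left(-78\right) \frac{1}{87}}{3} = \frac{1}{3} \left(- \frac{26}{29}\right) = - \frac{26}{87} \approx -0.29885$)
$\left(s + X{\left(13,-29 \right)}\right)^{2} = \left(- \frac{26}{87} + \frac{-39 - 29 + 6 \cdot 13}{2 \cdot 13}\right)^{2} = \left(- \frac{26}{87} + \frac{1}{2} \cdot \frac{1}{13} \left(-39 - 29 + 78\right)\right)^{2} = \left(- \frac{26}{87} + \frac{1}{2} \cdot \frac{1}{13} \cdot 10\right)^{2} = \left(- \frac{26}{87} + \frac{5}{13}\right)^{2} = \left(\frac{97}{1131}\right)^{2} = \frac{9409}{1279161}$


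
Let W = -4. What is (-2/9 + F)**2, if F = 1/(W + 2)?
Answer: 169/324 ≈ 0.52160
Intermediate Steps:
F = -1/2 (F = 1/(-4 + 2) = 1/(-2) = -1/2 ≈ -0.50000)
(-2/9 + F)**2 = (-2/9 - 1/2)**2 = (-13/18)**2 = 169/324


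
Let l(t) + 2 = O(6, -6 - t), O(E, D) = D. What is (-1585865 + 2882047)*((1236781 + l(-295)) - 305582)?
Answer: 1207375386452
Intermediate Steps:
l(t) = -8 - t (l(t) = -2 + (-6 - t) = -8 - t)
(-1585865 + 2882047)*((1236781 + l(-295)) - 305582) = (-1585865 + 2882047)*((1236781 + (-8 - 1*(-295))) - 305582) = 1296182*((1236781 + (-8 + 295)) - 305582) = 1296182*((1236781 + 287) - 305582) = 1296182*(1237068 - 305582) = 1296182*931486 = 1207375386452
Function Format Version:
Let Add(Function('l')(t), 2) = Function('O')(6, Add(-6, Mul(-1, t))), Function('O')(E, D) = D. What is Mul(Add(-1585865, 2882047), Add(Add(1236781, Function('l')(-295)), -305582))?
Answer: 1207375386452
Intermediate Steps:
Function('l')(t) = Add(-8, Mul(-1, t)) (Function('l')(t) = Add(-2, Add(-6, Mul(-1, t))) = Add(-8, Mul(-1, t)))
Mul(Add(-1585865, 2882047), Add(Add(1236781, Function('l')(-295)), -305582)) = Mul(Add(-1585865, 2882047), Add(Add(1236781, Add(-8, Mul(-1, -295))), -305582)) = Mul(1296182, Add(Add(1236781, Add(-8, 295)), -305582)) = Mul(1296182, Add(Add(1236781, 287), -305582)) = Mul(1296182, Add(1237068, -305582)) = Mul(1296182, 931486) = 1207375386452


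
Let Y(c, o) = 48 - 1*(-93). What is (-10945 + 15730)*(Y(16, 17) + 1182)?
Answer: 6330555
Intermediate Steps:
Y(c, o) = 141 (Y(c, o) = 48 + 93 = 141)
(-10945 + 15730)*(Y(16, 17) + 1182) = (-10945 + 15730)*(141 + 1182) = 4785*1323 = 6330555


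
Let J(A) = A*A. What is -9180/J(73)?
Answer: -9180/5329 ≈ -1.7226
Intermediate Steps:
J(A) = A²
-9180/J(73) = -9180/(73²) = -9180/5329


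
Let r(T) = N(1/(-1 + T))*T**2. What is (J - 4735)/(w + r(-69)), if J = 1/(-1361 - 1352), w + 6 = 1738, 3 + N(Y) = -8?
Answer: 12846056/137383607 ≈ 0.093505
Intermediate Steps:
N(Y) = -11 (N(Y) = -3 - 8 = -11)
w = 1732 (w = -6 + 1738 = 1732)
r(T) = -11*T**2
J = -1/2713 (J = 1/(-2713) = -1/2713 ≈ -0.00036860)
(J - 4735)/(w + r(-69)) = (-1/2713 - 4735)/(1732 - 11*(-69)**2) = -12846056/(2713*(1732 - 11*4761)) = -12846056/(2713*(1732 - 52371)) = -12846056/2713/(-50639) = -12846056/2713*(-1/50639) = 12846056/137383607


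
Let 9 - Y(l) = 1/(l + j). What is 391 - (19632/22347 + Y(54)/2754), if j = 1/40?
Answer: 5764898552423/14777311302 ≈ 390.12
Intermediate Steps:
j = 1/40 ≈ 0.025000
Y(l) = 9 - 1/(1/40 + l) (Y(l) = 9 - 1/(l + 1/40) = 9 - 1/(1/40 + l))
391 - (19632/22347 + Y(54)/2754) = 391 - (19632/22347 + ((-31 + 360*54)/(1 + 40*54))/2754) = 391 - (19632*(1/22347) + ((-31 + 19440)/(1 + 2160))*(1/2754)) = 391 - (6544/7449 + (19409/2161)*(1/2754)) = 391 - (6544/7449 + 19409/5951394) = 391 - 1*13030166659/14777311302 = 391 - 13030166659/14777311302 = 5764898552423/14777311302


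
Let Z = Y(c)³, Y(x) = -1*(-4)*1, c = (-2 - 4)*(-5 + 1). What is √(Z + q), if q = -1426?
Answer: I*√1362 ≈ 36.905*I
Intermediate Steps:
c = 24 (c = -6*(-4) = 24)
Y(x) = 4 (Y(x) = 4*1 = 4)
Z = 64 (Z = 4³ = 64)
√(Z + q) = √(64 - 1426) = √(-1362) = I*√1362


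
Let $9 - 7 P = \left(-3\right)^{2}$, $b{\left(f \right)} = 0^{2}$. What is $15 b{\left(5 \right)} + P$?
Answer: $0$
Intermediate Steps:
$b{\left(f \right)} = 0$
$P = 0$ ($P = \frac{9}{7} - \frac{\left(-3\right)^{2}}{7} = \frac{9}{7} - \frac{9}{7} = 0$)
$15 b{\left(5 \right)} + P = 15 \cdot 0 + 0 = 0 + 0 = 0$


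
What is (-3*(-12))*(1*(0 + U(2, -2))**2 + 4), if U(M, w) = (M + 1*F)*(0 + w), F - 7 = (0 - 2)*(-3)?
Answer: 32544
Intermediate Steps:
F = 13 (F = 7 + (0 - 2)*(-3) = 7 - 2*(-3) = 7 + 6 = 13)
U(M, w) = w*(13 + M) (U(M, w) = (M + 1*13)*(0 + w) = (M + 13)*w = (13 + M)*w = w*(13 + M))
(-3*(-12))*(1*(0 + U(2, -2))**2 + 4) = (-3*(-12))*(1*(0 - 2*(13 + 2))**2 + 4) = 36*(1*(0 - 2*15)**2 + 4) = 36*(1*(0 - 30)**2 + 4) = 36*(1*(-30)**2 + 4) = 36*(1*900 + 4) = 36*(900 + 4) = 36*904 = 32544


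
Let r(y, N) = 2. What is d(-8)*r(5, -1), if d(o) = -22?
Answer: -44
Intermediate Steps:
d(-8)*r(5, -1) = -22*2 = -44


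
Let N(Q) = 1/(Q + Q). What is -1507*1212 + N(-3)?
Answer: -10958905/6 ≈ -1.8265e+6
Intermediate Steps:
N(Q) = 1/(2*Q)
-1507*1212 + N(-3) = -1507*1212 + (½)/(-3) = -1826484 + (½)*(-⅓) = -1826484 - ⅙ = -10958905/6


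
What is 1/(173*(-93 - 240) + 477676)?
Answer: 1/420067 ≈ 2.3806e-6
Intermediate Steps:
1/(173*(-93 - 240) + 477676) = 1/(173*(-333) + 477676) = 1/(-57609 + 477676) = 1/420067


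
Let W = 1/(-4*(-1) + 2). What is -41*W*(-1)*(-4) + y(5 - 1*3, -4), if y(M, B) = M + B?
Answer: -88/3 ≈ -29.333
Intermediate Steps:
W = ⅙ (W = 1/(4 + 2) = 1/6 = ⅙ ≈ 0.16667)
y(M, B) = B + M
-41*W*(-1)*(-4) + y(5 - 1*3, -4) = -41*(⅙)*(-1)*(-4) + (-4 + (5 - 1*3)) = -(-41)*(-4)/6 + (-4 + (5 - 3)) = -41*⅔ + (-4 + 2) = -82/3 - 2 = -88/3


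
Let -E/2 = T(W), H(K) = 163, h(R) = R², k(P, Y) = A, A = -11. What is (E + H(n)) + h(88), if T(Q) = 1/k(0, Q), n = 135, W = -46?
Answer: 86979/11 ≈ 7907.2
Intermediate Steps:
k(P, Y) = -11
T(Q) = -1/11 (T(Q) = 1/(-11) = -1/11)
E = 2/11 (E = -2*(-1/11) = 2/11 ≈ 0.18182)
(E + H(n)) + h(88) = (2/11 + 163) + 88² = 1795/11 + 7744 = 86979/11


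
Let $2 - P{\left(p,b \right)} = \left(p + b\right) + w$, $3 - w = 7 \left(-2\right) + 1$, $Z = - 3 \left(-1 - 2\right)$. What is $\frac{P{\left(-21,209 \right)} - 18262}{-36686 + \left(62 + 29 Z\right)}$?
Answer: $\frac{18464}{36363} \approx 0.50777$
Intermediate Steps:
$Z = 9$ ($Z = \left(-3\right) \left(-3\right) = 9$)
$w = 16$ ($w = 3 - \left(7 \left(-2\right) + 1\right) = 3 - \left(-14 + 1\right) = 3 - -13 = 3 + 13 = 16$)
$P{\left(p,b \right)} = -14 - b - p$ ($P{\left(p,b \right)} = 2 - \left(\left(p + b\right) + 16\right) = 2 - \left(\left(b + p\right) + 16\right) = 2 - \left(16 + b + p\right) = -14 - b - p$)
$\frac{P{\left(-21,209 \right)} - 18262}{-36686 + \left(62 + 29 Z\right)} = \frac{\left(-14 - 209 - -21\right) - 18262}{-36686 + \left(62 + 29 \cdot 9\right)} = \frac{\left(-14 - 209 + 21\right) - 18262}{-36686 + \left(62 + 261\right)} = \frac{-202 - 18262}{-36686 + 323} = - \frac{18464}{-36363} = \left(-18464\right) \left(- \frac{1}{36363}\right) = \frac{18464}{36363}$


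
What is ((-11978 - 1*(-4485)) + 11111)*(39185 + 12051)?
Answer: 185371848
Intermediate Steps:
((-11978 - 1*(-4485)) + 11111)*(39185 + 12051) = ((-11978 + 4485) + 11111)*51236 = (-7493 + 11111)*51236 = 3618*51236 = 185371848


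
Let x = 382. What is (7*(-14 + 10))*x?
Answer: -10696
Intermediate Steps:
(7*(-14 + 10))*x = (7*(-14 + 10))*382 = (7*(-4))*382 = -28*382 = -10696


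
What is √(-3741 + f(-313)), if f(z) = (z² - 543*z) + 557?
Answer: 6*√7354 ≈ 514.53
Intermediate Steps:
f(z) = 557 + z² - 543*z
√(-3741 + f(-313)) = √(-3741 + (557 + (-313)² - 543*(-313))) = √(-3741 + (557 + 97969 + 169959)) = √(-3741 + 268485) = √264744 = 6*√7354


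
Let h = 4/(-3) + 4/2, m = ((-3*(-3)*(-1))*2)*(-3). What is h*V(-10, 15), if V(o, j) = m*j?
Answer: 540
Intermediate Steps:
m = 54 (m = ((9*(-1))*2)*(-3) = -9*2*(-3) = -18*(-3) = 54)
V(o, j) = 54*j
h = ⅔ (h = 4*(-⅓) + 4*(½) = -4/3 + 2 = ⅔ ≈ 0.66667)
h*V(-10, 15) = 2*(54*15)/3 = (⅔)*810 = 540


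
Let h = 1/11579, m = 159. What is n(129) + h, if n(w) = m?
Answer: 1841062/11579 ≈ 159.00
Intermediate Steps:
n(w) = 159
h = 1/11579 ≈ 8.6363e-5
n(129) + h = 159 + 1/11579 = 1841062/11579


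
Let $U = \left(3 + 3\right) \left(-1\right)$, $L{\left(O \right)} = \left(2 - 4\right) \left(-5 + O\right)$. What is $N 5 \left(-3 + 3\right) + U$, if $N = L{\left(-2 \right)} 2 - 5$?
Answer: $-6$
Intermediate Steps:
$L{\left(O \right)} = 10 - 2 O$ ($L{\left(O \right)} = - 2 \left(-5 + O\right) = 10 - 2 O$)
$U = -6$ ($U = 6 \left(-1\right) = -6$)
$N = 23$ ($N = \left(10 - -4\right) 2 - 5 = \left(10 + 4\right) 2 - 5 = 14 \cdot 2 - 5 = 28 - 5 = 23$)
$N 5 \left(-3 + 3\right) + U = 23 \cdot 5 \left(-3 + 3\right) - 6 = 23 \cdot 5 \cdot 0 - 6 = 23 \cdot 0 - 6 = 0 - 6 = -6$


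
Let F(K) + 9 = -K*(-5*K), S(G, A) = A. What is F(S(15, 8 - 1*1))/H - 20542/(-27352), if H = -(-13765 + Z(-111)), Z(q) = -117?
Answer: 72904779/94925116 ≈ 0.76802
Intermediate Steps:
F(K) = -9 + 5*K**2 (F(K) = -9 - K*(-5*K) = -9 - (-5)*K**2 = -9 + 5*K**2)
H = 13882 (H = -(-13765 - 117) = -1*(-13882) = 13882)
F(S(15, 8 - 1*1))/H - 20542/(-27352) = (-9 + 5*(8 - 1*1)**2)/13882 - 20542/(-27352) = (-9 + 5*(8 - 1)**2)*(1/13882) - 20542*(-1/27352) = (-9 + 5*7**2)*(1/13882) + 10271/13676 = (-9 + 5*49)*(1/13882) + 10271/13676 = (-9 + 245)*(1/13882) + 10271/13676 = 236*(1/13882) + 10271/13676 = 118/6941 + 10271/13676 = 72904779/94925116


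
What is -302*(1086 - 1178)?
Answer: 27784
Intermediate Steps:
-302*(1086 - 1178) = -302*(-92) = 27784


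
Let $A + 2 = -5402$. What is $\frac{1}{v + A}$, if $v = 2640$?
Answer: $- \frac{1}{2764} \approx -0.00036179$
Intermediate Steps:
$A = -5404$ ($A = -2 - 5402 = -5404$)
$\frac{1}{v + A} = \frac{1}{2640 - 5404} = \frac{1}{-2764} = - \frac{1}{2764}$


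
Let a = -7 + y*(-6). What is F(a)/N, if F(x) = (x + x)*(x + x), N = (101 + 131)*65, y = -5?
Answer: 529/3770 ≈ 0.14032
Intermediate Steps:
a = 23 (a = -7 - 5*(-6) = -7 + 30 = 23)
N = 15080 (N = 232*65 = 15080)
F(x) = 4*x² (F(x) = (2*x)*(2*x) = 4*x²)
F(a)/N = (4*23²)/15080 = (4*529)*(1/15080) = 2116*(1/15080) = 529/3770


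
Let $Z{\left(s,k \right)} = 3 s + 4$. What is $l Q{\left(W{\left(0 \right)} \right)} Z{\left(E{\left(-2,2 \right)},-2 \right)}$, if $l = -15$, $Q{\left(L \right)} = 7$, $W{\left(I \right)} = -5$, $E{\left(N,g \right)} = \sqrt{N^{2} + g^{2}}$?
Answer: $-420 - 630 \sqrt{2} \approx -1311.0$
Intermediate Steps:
$Z{\left(s,k \right)} = 4 + 3 s$
$l Q{\left(W{\left(0 \right)} \right)} Z{\left(E{\left(-2,2 \right)},-2 \right)} = \left(-15\right) 7 \left(4 + 3 \sqrt{\left(-2\right)^{2} + 2^{2}}\right) = - 105 \left(4 + 3 \sqrt{4 + 4}\right) = - 105 \left(4 + 3 \sqrt{8}\right) = - 105 \left(4 + 3 \cdot 2 \sqrt{2}\right) = - 105 \left(4 + 6 \sqrt{2}\right) = -420 - 630 \sqrt{2}$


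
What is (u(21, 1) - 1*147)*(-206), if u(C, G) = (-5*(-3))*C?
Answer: -34608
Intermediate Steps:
u(C, G) = 15*C
(u(21, 1) - 1*147)*(-206) = (15*21 - 1*147)*(-206) = (315 - 147)*(-206) = 168*(-206) = -34608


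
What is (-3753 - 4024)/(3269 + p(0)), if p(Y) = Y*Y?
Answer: -1111/467 ≈ -2.3790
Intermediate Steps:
p(Y) = Y²
(-3753 - 4024)/(3269 + p(0)) = (-3753 - 4024)/(3269 + 0²) = -7777/(3269 + 0) = -7777/3269 = -7777*1/3269 = -1111/467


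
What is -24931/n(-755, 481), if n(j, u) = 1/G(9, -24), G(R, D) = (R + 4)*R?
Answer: -2916927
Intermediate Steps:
G(R, D) = R*(4 + R) (G(R, D) = (4 + R)*R = R*(4 + R))
n(j, u) = 1/117 (n(j, u) = 1/(9*(4 + 9)) = 1/(9*13) = 1/117)
-24931/n(-755, 481) = -24931/1/117 = -24931*117 = -2916927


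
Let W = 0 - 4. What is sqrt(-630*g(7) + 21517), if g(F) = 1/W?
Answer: sqrt(86698)/2 ≈ 147.22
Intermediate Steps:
W = -4
g(F) = -1/4 (g(F) = 1/(-4) = -1/4)
sqrt(-630*g(7) + 21517) = sqrt(-630*(-1/4) + 21517) = sqrt(315/2 + 21517) = sqrt(43349/2) = sqrt(86698)/2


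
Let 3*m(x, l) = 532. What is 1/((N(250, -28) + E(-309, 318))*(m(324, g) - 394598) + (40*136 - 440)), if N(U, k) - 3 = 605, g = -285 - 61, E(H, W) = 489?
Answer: -3/1298023414 ≈ -2.3112e-9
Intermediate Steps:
g = -346
m(x, l) = 532/3 (m(x, l) = (⅓)*532 = 532/3)
N(U, k) = 608 (N(U, k) = 3 + 605 = 608)
1/((N(250, -28) + E(-309, 318))*(m(324, g) - 394598) + (40*136 - 440)) = 1/((608 + 489)*(532/3 - 394598) + (40*136 - 440)) = 1/(1097*(-1183262/3) + (5440 - 440)) = 1/(-1298038414/3 + 5000) = 1/(-1298023414/3) = -3/1298023414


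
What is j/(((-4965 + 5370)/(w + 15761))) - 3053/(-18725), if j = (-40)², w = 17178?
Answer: 197370735293/1516725 ≈ 1.3013e+5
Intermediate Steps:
j = 1600
j/(((-4965 + 5370)/(w + 15761))) - 3053/(-18725) = 1600/(((-4965 + 5370)/(17178 + 15761))) - 3053/(-18725) = 1600/((405/32939)) - 3053*(-1/18725) = 1600/((405*(1/32939))) + 3053/18725 = 1600/(405/32939) + 3053/18725 = 1600*(32939/405) + 3053/18725 = 10540480/81 + 3053/18725 = 197370735293/1516725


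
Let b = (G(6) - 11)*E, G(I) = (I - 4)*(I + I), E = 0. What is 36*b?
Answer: 0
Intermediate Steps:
G(I) = 2*I*(-4 + I) (G(I) = (-4 + I)*(2*I) = 2*I*(-4 + I))
b = 0 (b = (2*6*(-4 + 6) - 11)*0 = (2*6*2 - 11)*0 = (24 - 11)*0 = 13*0 = 0)
36*b = 36*0 = 0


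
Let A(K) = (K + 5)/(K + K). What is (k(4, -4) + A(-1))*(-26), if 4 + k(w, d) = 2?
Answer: 104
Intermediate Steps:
k(w, d) = -2 (k(w, d) = -4 + 2 = -2)
A(K) = (5 + K)/(2*K) (A(K) = (5 + K)/((2*K)) = (5 + K)*(1/(2*K)) = (5 + K)/(2*K))
(k(4, -4) + A(-1))*(-26) = (-2 + (½)*(5 - 1)/(-1))*(-26) = (-2 + (½)*(-1)*4)*(-26) = (-2 - 2)*(-26) = -4*(-26) = 104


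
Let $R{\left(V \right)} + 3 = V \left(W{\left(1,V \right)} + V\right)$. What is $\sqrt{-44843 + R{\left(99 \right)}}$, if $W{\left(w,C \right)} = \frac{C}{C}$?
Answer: $i \sqrt{34946} \approx 186.94 i$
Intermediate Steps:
$W{\left(w,C \right)} = 1$
$R{\left(V \right)} = -3 + V \left(1 + V\right)$
$\sqrt{-44843 + R{\left(99 \right)}} = \sqrt{-44843 + \left(-3 + 99 + 99^{2}\right)} = \sqrt{-44843 + \left(-3 + 99 + 9801\right)} = \sqrt{-44843 + 9897} = \sqrt{-34946} = i \sqrt{34946}$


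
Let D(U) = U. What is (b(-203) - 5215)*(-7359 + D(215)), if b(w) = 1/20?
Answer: 186278014/5 ≈ 3.7256e+7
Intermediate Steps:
b(w) = 1/20
(b(-203) - 5215)*(-7359 + D(215)) = (1/20 - 5215)*(-7359 + 215) = -104299/20*(-7144) = 186278014/5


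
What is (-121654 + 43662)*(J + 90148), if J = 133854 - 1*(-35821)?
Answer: -20264115416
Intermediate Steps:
J = 169675 (J = 133854 + 35821 = 169675)
(-121654 + 43662)*(J + 90148) = (-121654 + 43662)*(169675 + 90148) = -77992*259823 = -20264115416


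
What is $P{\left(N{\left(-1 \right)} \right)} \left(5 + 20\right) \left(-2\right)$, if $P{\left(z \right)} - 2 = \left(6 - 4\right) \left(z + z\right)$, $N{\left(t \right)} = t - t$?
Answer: $-100$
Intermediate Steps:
$N{\left(t \right)} = 0$
$P{\left(z \right)} = 2 + 4 z$ ($P{\left(z \right)} = 2 + \left(6 - 4\right) \left(z + z\right) = 2 + 2 \cdot 2 z = 2 + 4 z$)
$P{\left(N{\left(-1 \right)} \right)} \left(5 + 20\right) \left(-2\right) = \left(2 + 4 \cdot 0\right) \left(5 + 20\right) \left(-2\right) = \left(2 + 0\right) 25 \left(-2\right) = 2 \cdot 25 \left(-2\right) = 50 \left(-2\right) = -100$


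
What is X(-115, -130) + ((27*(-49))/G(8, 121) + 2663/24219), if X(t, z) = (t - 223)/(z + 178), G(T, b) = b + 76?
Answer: -520911397/38169144 ≈ -13.647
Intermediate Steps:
G(T, b) = 76 + b
X(t, z) = (-223 + t)/(178 + z)
X(-115, -130) + ((27*(-49))/G(8, 121) + 2663/24219) = (-223 - 115)/(178 - 130) + ((27*(-49))/(76 + 121) + 2663/24219) = -338/48 + (-1323/197 + 2663*(1/24219)) = (1/48)*(-338) + (-1323*1/197 + 2663/24219) = -169/24 + (-1323/197 + 2663/24219) = -169/24 - 31517126/4771143 = -520911397/38169144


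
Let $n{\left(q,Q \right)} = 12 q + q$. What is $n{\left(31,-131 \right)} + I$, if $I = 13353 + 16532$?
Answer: $30288$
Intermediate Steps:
$n{\left(q,Q \right)} = 13 q$
$I = 29885$
$n{\left(31,-131 \right)} + I = 13 \cdot 31 + 29885 = 403 + 29885 = 30288$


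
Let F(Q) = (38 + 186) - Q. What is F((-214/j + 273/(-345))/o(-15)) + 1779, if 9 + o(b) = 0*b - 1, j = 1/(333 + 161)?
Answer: -9853981/1150 ≈ -8568.7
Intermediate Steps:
j = 1/494 ≈ 0.0020243
o(b) = -10 (o(b) = -9 + (0*b - 1) = -9 + (0 - 1) = -9 - 1 = -10)
F(Q) = 224 - Q
F((-214/j + 273/(-345))/o(-15)) + 1779 = (224 - (-214/1/494 + 273/(-345))/(-10)) + 1779 = (224 - (-214*494 + 273*(-1/345))*(-1)/10) + 1779 = (224 - (-105716 - 91/115)*(-1)/10) + 1779 = (224 - (-12157431)*(-1)/(115*10)) + 1779 = (224 - 1*12157431/1150) + 1779 = (224 - 12157431/1150) + 1779 = -11899831/1150 + 1779 = -9853981/1150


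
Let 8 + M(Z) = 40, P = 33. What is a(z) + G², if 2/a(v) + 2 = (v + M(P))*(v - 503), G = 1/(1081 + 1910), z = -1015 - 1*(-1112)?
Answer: -8919893/234279969228 ≈ -3.8074e-5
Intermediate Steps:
z = 97 (z = -1015 + 1112 = 97)
M(Z) = 32 (M(Z) = -8 + 40 = 32)
G = 1/2991 ≈ 0.00033434
a(v) = 2/(-2 + (-503 + v)*(32 + v)) (a(v) = 2/(-2 + (v + 32)*(v - 503)) = 2/(-2 + (32 + v)*(-503 + v)) = 2/(-2 + (-503 + v)*(32 + v)))
a(z) + G² = 2/(-16098 + 97² - 471*97) + (1/2991)² = 2/(-16098 + 9409 - 45687) + 1/8946081 = 2/(-52376) + 1/8946081 = 2*(-1/52376) + 1/8946081 = -1/26188 + 1/8946081 = -8919893/234279969228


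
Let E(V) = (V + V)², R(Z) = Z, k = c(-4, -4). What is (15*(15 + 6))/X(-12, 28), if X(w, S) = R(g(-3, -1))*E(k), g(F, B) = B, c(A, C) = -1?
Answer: -315/4 ≈ -78.750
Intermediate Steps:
k = -1
E(V) = 4*V² (E(V) = (2*V)² = 4*V²)
X(w, S) = -4 (X(w, S) = -4*(-1)² = -4)
(15*(15 + 6))/X(-12, 28) = (15*(15 + 6))/(-4) = (15*21)*(-¼) = 315*(-¼) = -315/4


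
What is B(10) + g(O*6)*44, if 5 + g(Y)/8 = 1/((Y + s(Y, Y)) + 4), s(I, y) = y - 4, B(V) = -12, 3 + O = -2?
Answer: -26668/15 ≈ -1777.9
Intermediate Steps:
O = -5 (O = -3 - 2 = -5)
s(I, y) = -4 + y
g(Y) = -40 + 4/Y (g(Y) = -40 + 8/((Y + (-4 + Y)) + 4) = -40 + 8/((-4 + 2*Y) + 4) = -40 + 8/((2*Y)) = -40 + 8*(1/(2*Y)) = -40 + 4/Y)
B(10) + g(O*6)*44 = -12 + (-40 + 4/((-5*6)))*44 = -12 + (-40 + 4/(-30))*44 = -12 + (-40 + 4*(-1/30))*44 = -12 + (-40 - 2/15)*44 = -12 - 602/15*44 = -12 - 26488/15 = -26668/15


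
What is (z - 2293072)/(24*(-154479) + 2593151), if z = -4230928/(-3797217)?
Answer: 8707287749696/4231409777865 ≈ 2.0578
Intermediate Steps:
z = 4230928/3797217 (z = -4230928*(-1/3797217) = 4230928/3797217 ≈ 1.1142)
(z - 2293072)/(24*(-154479) + 2593151) = (4230928/3797217 - 2293072)/(24*(-154479) + 2593151) = -8707287749696/(3797217*(-3707496 + 2593151)) = -8707287749696/3797217/(-1114345) = -8707287749696/3797217*(-1/1114345) = 8707287749696/4231409777865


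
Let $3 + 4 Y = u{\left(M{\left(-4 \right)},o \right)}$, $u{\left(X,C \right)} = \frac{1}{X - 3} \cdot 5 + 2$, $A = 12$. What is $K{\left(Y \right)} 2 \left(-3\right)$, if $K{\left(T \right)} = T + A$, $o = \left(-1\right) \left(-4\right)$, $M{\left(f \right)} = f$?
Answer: $- \frac{486}{7} \approx -69.429$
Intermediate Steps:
$o = 4$
$u{\left(X,C \right)} = 2 + \frac{5}{-3 + X}$ ($u{\left(X,C \right)} = \frac{1}{-3 + X} 5 + 2 = \frac{5}{-3 + X} + 2 = 2 + \frac{5}{-3 + X}$)
$Y = - \frac{3}{7}$ ($Y = - \frac{3}{4} + \frac{\frac{1}{-3 - 4} \left(-1 + 2 \left(-4\right)\right)}{4} = - \frac{3}{4} + \frac{\frac{1}{-7} \left(-1 - 8\right)}{4} = - \frac{3}{4} + \frac{\left(- \frac{1}{7}\right) \left(-9\right)}{4} = - \frac{3}{4} + \frac{1}{4} \cdot \frac{9}{7} = - \frac{3}{4} + \frac{9}{28} = - \frac{3}{7} \approx -0.42857$)
$K{\left(T \right)} = 12 + T$ ($K{\left(T \right)} = T + 12 = 12 + T$)
$K{\left(Y \right)} 2 \left(-3\right) = \left(12 - \frac{3}{7}\right) 2 \left(-3\right) = \frac{81}{7} \left(-6\right) = - \frac{486}{7}$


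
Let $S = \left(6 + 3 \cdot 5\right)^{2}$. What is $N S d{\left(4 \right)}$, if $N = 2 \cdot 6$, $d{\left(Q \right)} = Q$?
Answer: $21168$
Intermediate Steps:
$S = 441$ ($S = \left(6 + 15\right)^{2} = 21^{2} = 441$)
$N = 12$
$N S d{\left(4 \right)} = 12 \cdot 441 \cdot 4 = 5292 \cdot 4 = 21168$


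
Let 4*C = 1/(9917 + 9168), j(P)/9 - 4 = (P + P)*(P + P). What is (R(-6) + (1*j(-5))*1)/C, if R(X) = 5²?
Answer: 73362740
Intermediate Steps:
j(P) = 36 + 36*P² (j(P) = 36 + 9*((P + P)*(P + P)) = 36 + 9*((2*P)*(2*P)) = 36 + 9*(4*P²) = 36 + 36*P²)
C = 1/76340 (C = 1/(4*(9917 + 9168)) = (¼)/19085 = (¼)*(1/19085) = 1/76340 ≈ 1.3099e-5)
R(X) = 25
(R(-6) + (1*j(-5))*1)/C = (25 + (1*(36 + 36*(-5)²))*1)/(1/76340) = (25 + (1*(36 + 36*25))*1)*76340 = (25 + (1*(36 + 900))*1)*76340 = (25 + (1*936)*1)*76340 = (25 + 936*1)*76340 = (25 + 936)*76340 = 961*76340 = 73362740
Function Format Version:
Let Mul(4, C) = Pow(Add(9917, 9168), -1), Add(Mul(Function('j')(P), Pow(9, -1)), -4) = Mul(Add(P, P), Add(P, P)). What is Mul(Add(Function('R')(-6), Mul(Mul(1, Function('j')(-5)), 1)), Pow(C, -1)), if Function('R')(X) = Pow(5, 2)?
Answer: 73362740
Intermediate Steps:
Function('j')(P) = Add(36, Mul(36, Pow(P, 2))) (Function('j')(P) = Add(36, Mul(9, Mul(Add(P, P), Add(P, P)))) = Add(36, Mul(9, Mul(Mul(2, P), Mul(2, P)))) = Add(36, Mul(9, Mul(4, Pow(P, 2)))) = Add(36, Mul(36, Pow(P, 2))))
C = Rational(1, 76340) (C = Mul(Rational(1, 4), Pow(Add(9917, 9168), -1)) = Mul(Rational(1, 4), Pow(19085, -1)) = Mul(Rational(1, 4), Rational(1, 19085)) = Rational(1, 76340) ≈ 1.3099e-5)
Function('R')(X) = 25
Mul(Add(Function('R')(-6), Mul(Mul(1, Function('j')(-5)), 1)), Pow(C, -1)) = Mul(Add(25, Mul(Mul(1, Add(36, Mul(36, Pow(-5, 2)))), 1)), Pow(Rational(1, 76340), -1)) = Mul(Add(25, Mul(Mul(1, Add(36, Mul(36, 25))), 1)), 76340) = Mul(Add(25, Mul(Mul(1, Add(36, 900)), 1)), 76340) = Mul(Add(25, Mul(Mul(1, 936), 1)), 76340) = Mul(Add(25, Mul(936, 1)), 76340) = Mul(Add(25, 936), 76340) = Mul(961, 76340) = 73362740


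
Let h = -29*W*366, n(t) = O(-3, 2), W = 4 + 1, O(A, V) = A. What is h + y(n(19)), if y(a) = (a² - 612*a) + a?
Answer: -51228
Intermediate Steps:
W = 5
n(t) = -3
h = -53070 (h = -29*5*366 = -145*366 = -53070)
y(a) = a² - 611*a
h + y(n(19)) = -53070 - 3*(-611 - 3) = -53070 - 3*(-614) = -53070 + 1842 = -51228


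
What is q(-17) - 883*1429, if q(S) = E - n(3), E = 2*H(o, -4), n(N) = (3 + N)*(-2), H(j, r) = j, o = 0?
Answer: -1261795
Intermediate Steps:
n(N) = -6 - 2*N
E = 0 (E = 2*0 = 0)
q(S) = 12 (q(S) = 0 - (-6 - 2*3) = 0 - (-6 - 6) = 0 - 1*(-12) = 0 + 12 = 12)
q(-17) - 883*1429 = 12 - 883*1429 = 12 - 1261807 = -1261795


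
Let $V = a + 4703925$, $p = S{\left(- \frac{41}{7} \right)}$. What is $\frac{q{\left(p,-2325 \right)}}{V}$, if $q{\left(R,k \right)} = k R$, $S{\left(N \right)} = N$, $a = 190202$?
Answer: $\frac{95325}{34258889} \approx 0.0027825$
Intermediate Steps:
$p = - \frac{41}{7} \approx -5.8571$
$q{\left(R,k \right)} = R k$
$V = 4894127$ ($V = 190202 + 4703925 = 4894127$)
$\frac{q{\left(p,-2325 \right)}}{V} = \frac{\left(- \frac{41}{7}\right) \left(-2325\right)}{4894127} = \frac{95325}{7} \cdot \frac{1}{4894127} = \frac{95325}{34258889}$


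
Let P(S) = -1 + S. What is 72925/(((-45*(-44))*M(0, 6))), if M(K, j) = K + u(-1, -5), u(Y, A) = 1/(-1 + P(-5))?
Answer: -102095/396 ≈ -257.82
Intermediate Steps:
u(Y, A) = -⅐ (u(Y, A) = 1/(-1 + (-1 - 5)) = 1/(-1 - 6) = 1/(-7) = -⅐)
M(K, j) = -⅐ + K (M(K, j) = K - ⅐ = -⅐ + K)
72925/(((-45*(-44))*M(0, 6))) = 72925/(((-45*(-44))*(-⅐ + 0))) = 72925/((1980*(-⅐))) = 72925/(-1980/7) = 72925*(-7/1980) = -102095/396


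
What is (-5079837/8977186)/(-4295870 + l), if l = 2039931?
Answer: 725691/2893140572522 ≈ 2.5083e-7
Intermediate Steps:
(-5079837/8977186)/(-4295870 + l) = (-5079837/8977186)/(-4295870 + 2039931) = -5079837*1/8977186/(-2255939) = -5079837/8977186*(-1/2255939) = 725691/2893140572522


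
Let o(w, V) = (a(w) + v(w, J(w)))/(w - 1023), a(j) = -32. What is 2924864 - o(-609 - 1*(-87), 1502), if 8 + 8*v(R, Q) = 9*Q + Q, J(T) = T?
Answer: 3012609463/1030 ≈ 2.9249e+6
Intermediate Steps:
v(R, Q) = -1 + 5*Q/4 (v(R, Q) = -1 + (9*Q + Q)/8 = -1 + (10*Q)/8 = -1 + 5*Q/4)
o(w, V) = (-33 + 5*w/4)/(-1023 + w) (o(w, V) = (-32 + (-1 + 5*w/4))/(w - 1023) = (-33 + 5*w/4)/(-1023 + w))
2924864 - o(-609 - 1*(-87), 1502) = 2924864 - (-132 + 5*(-609 - 1*(-87)))/(4*(-1023 + (-609 - 1*(-87)))) = 2924864 - (-132 + 5*(-609 + 87))/(4*(-1023 + (-609 + 87))) = 2924864 - (-132 + 5*(-522))/(4*(-1023 - 522)) = 2924864 - (-132 - 2610)/(4*(-1545)) = 2924864 - (-1)*(-2742)/(4*1545) = 2924864 - 1*457/1030 = 2924864 - 457/1030 = 3012609463/1030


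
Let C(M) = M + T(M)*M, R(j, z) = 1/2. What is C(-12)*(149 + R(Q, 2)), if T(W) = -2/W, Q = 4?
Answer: -2093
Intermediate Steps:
R(j, z) = 1/2
C(M) = -2 + M (C(M) = M + (-2/M)*M = M - 2 = -2 + M)
C(-12)*(149 + R(Q, 2)) = (-2 - 12)*(149 + 1/2) = -14*299/2 = -2093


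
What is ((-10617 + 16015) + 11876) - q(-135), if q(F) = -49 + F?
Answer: 17458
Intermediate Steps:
((-10617 + 16015) + 11876) - q(-135) = ((-10617 + 16015) + 11876) - (-49 - 135) = (5398 + 11876) - 1*(-184) = 17274 + 184 = 17458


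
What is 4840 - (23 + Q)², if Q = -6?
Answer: 4551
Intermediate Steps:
4840 - (23 + Q)² = 4840 - (23 - 6)² = 4840 - 1*17² = 4840 - 1*289 = 4840 - 289 = 4551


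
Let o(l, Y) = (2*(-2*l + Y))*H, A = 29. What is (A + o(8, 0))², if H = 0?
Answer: 841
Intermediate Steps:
o(l, Y) = 0 (o(l, Y) = (2*(-2*l + Y))*0 = (2*(Y - 2*l))*0 = (-4*l + 2*Y)*0 = 0)
(A + o(8, 0))² = (29 + 0)² = 29² = 841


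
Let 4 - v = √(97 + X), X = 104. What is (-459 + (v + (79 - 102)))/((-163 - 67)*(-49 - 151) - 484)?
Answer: -239/22758 - √201/45516 ≈ -0.010813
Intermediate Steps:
v = 4 - √201 (v = 4 - √(97 + 104) = 4 - √201 ≈ -10.177)
(-459 + (v + (79 - 102)))/((-163 - 67)*(-49 - 151) - 484) = (-459 + ((4 - √201) + (79 - 102)))/((-163 - 67)*(-49 - 151) - 484) = (-459 + ((4 - √201) - 23))/(-230*(-200) - 484) = (-459 + (-19 - √201))/(46000 - 484) = (-478 - √201)/45516 = (-478 - √201)*(1/45516) = -239/22758 - √201/45516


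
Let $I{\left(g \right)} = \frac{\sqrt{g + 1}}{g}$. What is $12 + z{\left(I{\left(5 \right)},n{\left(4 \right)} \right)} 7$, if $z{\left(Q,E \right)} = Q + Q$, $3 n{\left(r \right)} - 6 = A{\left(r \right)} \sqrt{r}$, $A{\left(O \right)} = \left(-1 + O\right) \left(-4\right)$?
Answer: $12 + \frac{14 \sqrt{6}}{5} \approx 18.859$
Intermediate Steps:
$I{\left(g \right)} = \frac{\sqrt{1 + g}}{g}$
$A{\left(O \right)} = 4 - 4 O$
$n{\left(r \right)} = 2 + \frac{\sqrt{r} \left(4 - 4 r\right)}{3}$ ($n{\left(r \right)} = 2 + \frac{\left(4 - 4 r\right) \sqrt{r}}{3} = 2 + \frac{\sqrt{r} \left(4 - 4 r\right)}{3}$)
$z{\left(Q,E \right)} = 2 Q$
$12 + z{\left(I{\left(5 \right)},n{\left(4 \right)} \right)} 7 = 12 + 2 \frac{\sqrt{1 + 5}}{5} \cdot 7 = 12 + 2 \frac{\sqrt{6}}{5} \cdot 7 = 12 + \frac{2 \sqrt{6}}{5} \cdot 7 = 12 + \frac{14 \sqrt{6}}{5}$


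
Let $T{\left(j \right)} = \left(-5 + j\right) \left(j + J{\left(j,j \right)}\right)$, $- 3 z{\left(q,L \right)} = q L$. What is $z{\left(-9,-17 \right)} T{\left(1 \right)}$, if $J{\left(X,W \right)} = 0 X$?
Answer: $204$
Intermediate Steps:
$J{\left(X,W \right)} = 0$
$z{\left(q,L \right)} = - \frac{L q}{3}$ ($z{\left(q,L \right)} = - \frac{q L}{3} = - \frac{L q}{3}$)
$T{\left(j \right)} = j \left(-5 + j\right)$ ($T{\left(j \right)} = \left(-5 + j\right) \left(j + 0\right) = \left(-5 + j\right) j = j \left(-5 + j\right)$)
$z{\left(-9,-17 \right)} T{\left(1 \right)} = \left(- \frac{1}{3}\right) \left(-17\right) \left(-9\right) 1 \left(-5 + 1\right) = - 51 \cdot 1 \left(-4\right) = \left(-51\right) \left(-4\right) = 204$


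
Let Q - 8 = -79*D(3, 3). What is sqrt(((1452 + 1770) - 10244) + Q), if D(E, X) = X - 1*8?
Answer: I*sqrt(6619) ≈ 81.357*I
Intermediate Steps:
D(E, X) = -8 + X (D(E, X) = X - 8 = -8 + X)
Q = 403 (Q = 8 - 79*(-8 + 3) = 8 - 79*(-5) = 8 + 395 = 403)
sqrt(((1452 + 1770) - 10244) + Q) = sqrt(((1452 + 1770) - 10244) + 403) = sqrt((3222 - 10244) + 403) = sqrt(-7022 + 403) = sqrt(-6619) = I*sqrt(6619)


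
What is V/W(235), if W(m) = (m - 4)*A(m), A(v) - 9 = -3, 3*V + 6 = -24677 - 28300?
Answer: -841/66 ≈ -12.742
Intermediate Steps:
V = -17661 (V = -2 + (-24677 - 28300)/3 = -2 + (⅓)*(-52977) = -2 - 17659 = -17661)
A(v) = 6 (A(v) = 9 - 3 = 6)
W(m) = -24 + 6*m (W(m) = (m - 4)*6 = (-4 + m)*6 = -24 + 6*m)
V/W(235) = -17661/(-24 + 6*235) = -17661/(-24 + 1410) = -17661/1386 = -17661*1/1386 = -841/66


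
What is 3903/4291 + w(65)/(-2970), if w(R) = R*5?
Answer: 2039467/2548854 ≈ 0.80015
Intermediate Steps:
w(R) = 5*R
3903/4291 + w(65)/(-2970) = 3903/4291 + (5*65)/(-2970) = 3903*(1/4291) + 325*(-1/2970) = 3903/4291 - 65/594 = 2039467/2548854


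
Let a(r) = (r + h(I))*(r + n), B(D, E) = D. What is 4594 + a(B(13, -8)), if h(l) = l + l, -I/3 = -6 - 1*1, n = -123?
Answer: -1456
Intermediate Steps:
I = 21 (I = -3*(-6 - 1*1) = -3*(-6 - 1) = -3*(-7) = 21)
h(l) = 2*l
a(r) = (-123 + r)*(42 + r) (a(r) = (r + 2*21)*(r - 123) = (r + 42)*(-123 + r) = (42 + r)*(-123 + r) = (-123 + r)*(42 + r))
4594 + a(B(13, -8)) = 4594 + (-5166 + 13**2 - 81*13) = 4594 + (-5166 + 169 - 1053) = 4594 - 6050 = -1456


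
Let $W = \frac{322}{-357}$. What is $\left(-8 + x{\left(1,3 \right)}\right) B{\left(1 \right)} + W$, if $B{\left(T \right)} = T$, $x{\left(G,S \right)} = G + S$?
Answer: $- \frac{250}{51} \approx -4.902$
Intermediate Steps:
$W = - \frac{46}{51}$ ($W = 322 \left(- \frac{1}{357}\right) = - \frac{46}{51} \approx -0.90196$)
$\left(-8 + x{\left(1,3 \right)}\right) B{\left(1 \right)} + W = \left(-8 + \left(1 + 3\right)\right) 1 - \frac{46}{51} = \left(-8 + 4\right) 1 - \frac{46}{51} = \left(-4\right) 1 - \frac{46}{51} = -4 - \frac{46}{51} = - \frac{250}{51}$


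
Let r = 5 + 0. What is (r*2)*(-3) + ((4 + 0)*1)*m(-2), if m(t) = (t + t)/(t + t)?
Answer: -26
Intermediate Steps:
m(t) = 1 (m(t) = (2*t)/((2*t)) = (2*t)*(1/(2*t)) = 1)
r = 5
(r*2)*(-3) + ((4 + 0)*1)*m(-2) = (5*2)*(-3) + ((4 + 0)*1)*1 = 10*(-3) + (4*1)*1 = -30 + 4*1 = -30 + 4 = -26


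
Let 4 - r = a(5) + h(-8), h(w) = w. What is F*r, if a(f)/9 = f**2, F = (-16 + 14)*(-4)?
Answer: -1704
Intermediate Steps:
F = 8 (F = -2*(-4) = 8)
a(f) = 9*f**2
r = -213 (r = 4 - (9*5**2 - 8) = 4 - (9*25 - 8) = 4 - (225 - 8) = 4 - 1*217 = 4 - 217 = -213)
F*r = 8*(-213) = -1704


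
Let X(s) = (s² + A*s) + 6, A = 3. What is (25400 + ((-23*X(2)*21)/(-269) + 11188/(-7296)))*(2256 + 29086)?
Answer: 195511488129809/245328 ≈ 7.9694e+8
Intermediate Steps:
X(s) = 6 + s² + 3*s (X(s) = (s² + 3*s) + 6 = 6 + s² + 3*s)
(25400 + ((-23*X(2)*21)/(-269) + 11188/(-7296)))*(2256 + 29086) = (25400 + ((-23*(6 + 2² + 3*2)*21)/(-269) + 11188/(-7296)))*(2256 + 29086) = (25400 + ((-23*(6 + 4 + 6)*21)*(-1/269) + 11188*(-1/7296)))*31342 = (25400 + ((-23*16*21)*(-1/269) - 2797/1824))*31342 = (25400 + (-368*21*(-1/269) - 2797/1824))*31342 = (25400 + (-7728*(-1/269) - 2797/1824))*31342 = (25400 + (7728/269 - 2797/1824))*31342 = (25400 + 13343479/490656)*31342 = (12476005879/490656)*31342 = 195511488129809/245328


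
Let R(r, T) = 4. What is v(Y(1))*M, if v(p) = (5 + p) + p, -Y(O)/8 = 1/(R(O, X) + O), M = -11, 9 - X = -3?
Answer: -99/5 ≈ -19.800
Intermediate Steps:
X = 12 (X = 9 - 1*(-3) = 9 + 3 = 12)
Y(O) = -8/(4 + O)
v(p) = 5 + 2*p
v(Y(1))*M = (5 + 2*(-8/(4 + 1)))*(-11) = (5 + 2*(-8/5))*(-11) = (5 - 16/5)*(-11) = (9/5)*(-11) = -99/5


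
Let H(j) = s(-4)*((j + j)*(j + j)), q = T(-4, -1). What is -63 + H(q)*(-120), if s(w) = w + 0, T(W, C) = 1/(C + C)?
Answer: 417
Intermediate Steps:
T(W, C) = 1/(2*C)
q = -½ (q = (½)/(-1) = (½)*(-1) = -½ ≈ -0.50000)
s(w) = w
H(j) = -16*j² (H(j) = -4*(j + j)*(j + j) = -4*2*j*2*j = -16*j²)
-63 + H(q)*(-120) = -63 - 16*(-½)²*(-120) = -63 - 16*¼*(-120) = -63 - 4*(-120) = -63 + 480 = 417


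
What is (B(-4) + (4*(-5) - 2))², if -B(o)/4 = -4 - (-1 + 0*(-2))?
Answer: 100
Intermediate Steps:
B(o) = 12 (B(o) = -4*(-4 - (-1 + 0*(-2))) = -4*(-4 - (-1 + 0)) = -4*(-4 - 1*(-1)) = -4*(-4 + 1) = -4*(-3) = 12)
(B(-4) + (4*(-5) - 2))² = (12 + (4*(-5) - 2))² = (12 + (-20 - 2))² = (12 - 22)² = (-10)² = 100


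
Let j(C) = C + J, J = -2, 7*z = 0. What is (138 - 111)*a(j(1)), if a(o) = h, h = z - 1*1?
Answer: -27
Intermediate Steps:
z = 0 (z = (1/7)*0 = 0)
h = -1 (h = 0 - 1*1 = 0 - 1 = -1)
j(C) = -2 + C (j(C) = C - 2 = -2 + C)
a(o) = -1
(138 - 111)*a(j(1)) = (138 - 111)*(-1) = 27*(-1) = -27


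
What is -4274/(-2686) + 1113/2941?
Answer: 457628/232339 ≈ 1.9697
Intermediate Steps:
-4274/(-2686) + 1113/2941 = -4274*(-1/2686) + 1113*(1/2941) = 2137/1343 + 1113/2941 = 457628/232339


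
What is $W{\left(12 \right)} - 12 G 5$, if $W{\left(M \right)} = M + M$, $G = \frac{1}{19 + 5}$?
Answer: $-60$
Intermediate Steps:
$G = \frac{1}{24} \approx 0.041667$
$W{\left(M \right)} = 2 M$
$W{\left(12 \right)} - 12 G 5 = 2 \cdot 12 \left(-12\right) \frac{1}{24} \cdot 5 = 24 \left(\left(- \frac{1}{2}\right) 5\right) = 24 \left(- \frac{5}{2}\right) = -60$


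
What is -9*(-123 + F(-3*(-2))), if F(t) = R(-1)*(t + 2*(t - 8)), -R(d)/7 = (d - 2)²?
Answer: 2241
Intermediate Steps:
R(d) = -7*(-2 + d)² (R(d) = -7*(d - 2)² = -7*(-2 + d)²)
F(t) = 1008 - 189*t (F(t) = (-7*(-2 - 1)²)*(t + 2*(t - 8)) = (-7*(-3)²)*(t + 2*(-8 + t)) = (-7*9)*(t + (-16 + 2*t)) = -63*(-16 + 3*t) = 1008 - 189*t)
-9*(-123 + F(-3*(-2))) = -9*(-123 + (1008 - (-567)*(-2))) = -9*(-123 + (1008 - 189*6)) = -9*(-123 + (1008 - 1134)) = -9*(-123 - 126) = -9*(-249) = 2241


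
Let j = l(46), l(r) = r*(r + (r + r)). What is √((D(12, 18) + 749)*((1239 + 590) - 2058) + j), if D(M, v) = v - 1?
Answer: I*√169066 ≈ 411.18*I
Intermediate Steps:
l(r) = 3*r² (l(r) = r*(r + 2*r) = r*(3*r) = 3*r²)
D(M, v) = -1 + v
j = 6348 (j = 3*46² = 3*2116 = 6348)
√((D(12, 18) + 749)*((1239 + 590) - 2058) + j) = √(((-1 + 18) + 749)*((1239 + 590) - 2058) + 6348) = √((17 + 749)*(1829 - 2058) + 6348) = √(766*(-229) + 6348) = √(-175414 + 6348) = √(-169066) = I*√169066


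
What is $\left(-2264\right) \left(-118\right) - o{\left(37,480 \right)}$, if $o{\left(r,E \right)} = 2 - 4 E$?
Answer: $269070$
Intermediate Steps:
$\left(-2264\right) \left(-118\right) - o{\left(37,480 \right)} = \left(-2264\right) \left(-118\right) - \left(2 - 1920\right) = 267152 - \left(2 - 1920\right) = 267152 - -1918 = 267152 + 1918 = 269070$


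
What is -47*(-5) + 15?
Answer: 250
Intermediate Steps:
-47*(-5) + 15 = 235 + 15 = 250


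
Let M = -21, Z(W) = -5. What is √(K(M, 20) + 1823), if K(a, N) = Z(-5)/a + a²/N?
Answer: √81377205/210 ≈ 42.957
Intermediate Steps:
K(a, N) = -5/a + a²/N
√(K(M, 20) + 1823) = √((-5/(-21) + (-21)²/20) + 1823) = √((-5*(-1/21) + (1/20)*441) + 1823) = √((5/21 + 441/20) + 1823) = √(9361/420 + 1823) = √(775021/420) = √81377205/210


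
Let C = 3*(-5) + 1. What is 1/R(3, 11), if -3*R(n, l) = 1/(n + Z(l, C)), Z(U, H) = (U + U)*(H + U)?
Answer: 189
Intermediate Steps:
C = -14 (C = -15 + 1 = -14)
Z(U, H) = 2*U*(H + U) (Z(U, H) = (2*U)*(H + U) = 2*U*(H + U))
R(n, l) = -1/(3*(n + 2*l*(-14 + l)))
1/R(3, 11) = 1/(-1/(3*3 + 6*11*(-14 + 11))) = 1/(-1/(9 + 6*11*(-3))) = 1/(-1/(9 - 198)) = 1/(-1/(-189)) = 1/(-1*(-1/189)) = 1/(1/189) = 189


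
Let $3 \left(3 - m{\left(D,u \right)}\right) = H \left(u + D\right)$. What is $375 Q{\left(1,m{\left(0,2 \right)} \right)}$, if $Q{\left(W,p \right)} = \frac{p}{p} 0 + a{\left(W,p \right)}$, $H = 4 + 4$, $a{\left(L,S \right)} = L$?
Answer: $375$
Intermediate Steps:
$H = 8$
$m{\left(D,u \right)} = 3 - \frac{8 D}{3} - \frac{8 u}{3}$ ($m{\left(D,u \right)} = 3 - \frac{8 \left(u + D\right)}{3} = 3 - \frac{8 \left(D + u\right)}{3} = 3 - \frac{8 D + 8 u}{3} = 3 - \left(\frac{8 D}{3} + \frac{8 u}{3}\right) = 3 - \frac{8 D}{3} - \frac{8 u}{3}$)
$Q{\left(W,p \right)} = W$ ($Q{\left(W,p \right)} = \frac{p}{p} 0 + W = 1 \cdot 0 + W = 0 + W = W$)
$375 Q{\left(1,m{\left(0,2 \right)} \right)} = 375 \cdot 1 = 375$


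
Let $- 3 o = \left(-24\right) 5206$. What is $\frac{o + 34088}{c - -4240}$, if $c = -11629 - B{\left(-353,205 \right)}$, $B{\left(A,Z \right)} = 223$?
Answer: $- \frac{18934}{1903} \approx -9.9496$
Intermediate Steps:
$o = 41648$ ($o = - \frac{\left(-24\right) 5206}{3} = \left(- \frac{1}{3}\right) \left(-124944\right) = 41648$)
$c = -11852$ ($c = -11629 - 223 = -11852$)
$\frac{o + 34088}{c - -4240} = \frac{41648 + 34088}{-11852 - -4240} = \frac{75736}{-11852 + \left(-113170 + 117410\right)} = \frac{75736}{-11852 + 4240} = \frac{75736}{-7612} = 75736 \left(- \frac{1}{7612}\right) = - \frac{18934}{1903}$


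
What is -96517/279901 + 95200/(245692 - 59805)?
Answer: 8705319621/52029957187 ≈ 0.16731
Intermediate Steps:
-96517/279901 + 95200/(245692 - 59805) = -96517*1/279901 + 95200/185887 = -96517/279901 + 95200*(1/185887) = -96517/279901 + 95200/185887 = 8705319621/52029957187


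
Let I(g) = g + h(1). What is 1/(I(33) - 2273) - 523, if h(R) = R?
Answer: -1170998/2239 ≈ -523.00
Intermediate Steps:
I(g) = 1 + g (I(g) = g + 1 = 1 + g)
1/(I(33) - 2273) - 523 = 1/((1 + 33) - 2273) - 523 = 1/(34 - 2273) - 523 = 1/(-2239) - 523 = -1/2239 - 523 = -1170998/2239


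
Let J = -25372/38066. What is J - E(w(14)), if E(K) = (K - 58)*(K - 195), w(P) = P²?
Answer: -2639240/19033 ≈ -138.67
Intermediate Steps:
J = -12686/19033 (J = -25372*1/38066 = -12686/19033 ≈ -0.66653)
E(K) = (-195 + K)*(-58 + K) (E(K) = (-58 + K)*(-195 + K) = (-195 + K)*(-58 + K))
J - E(w(14)) = -12686/19033 - (11310 + (14²)² - 253*14²) = -12686/19033 - (11310 + 196² - 253*196) = -12686/19033 - (11310 + 38416 - 49588) = -12686/19033 - 1*138 = -12686/19033 - 138 = -2639240/19033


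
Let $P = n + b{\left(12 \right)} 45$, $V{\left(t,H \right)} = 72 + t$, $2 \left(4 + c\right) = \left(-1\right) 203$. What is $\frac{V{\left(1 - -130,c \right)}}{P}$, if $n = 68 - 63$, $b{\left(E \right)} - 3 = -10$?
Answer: $- \frac{203}{310} \approx -0.65484$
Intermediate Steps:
$c = - \frac{211}{2}$ ($c = -4 + \frac{\left(-1\right) 203}{2} = -4 + \frac{1}{2} \left(-203\right) = -4 - \frac{203}{2} = - \frac{211}{2} \approx -105.5$)
$b{\left(E \right)} = -7$ ($b{\left(E \right)} = 3 - 10 = -7$)
$n = 5$ ($n = 68 - 63 = 5$)
$P = -310$ ($P = 5 - 315 = -310$)
$\frac{V{\left(1 - -130,c \right)}}{P} = \frac{72 + \left(1 - -130\right)}{-310} = \left(72 + \left(1 + 130\right)\right) \left(- \frac{1}{310}\right) = \left(72 + 131\right) \left(- \frac{1}{310}\right) = 203 \left(- \frac{1}{310}\right) = - \frac{203}{310}$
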